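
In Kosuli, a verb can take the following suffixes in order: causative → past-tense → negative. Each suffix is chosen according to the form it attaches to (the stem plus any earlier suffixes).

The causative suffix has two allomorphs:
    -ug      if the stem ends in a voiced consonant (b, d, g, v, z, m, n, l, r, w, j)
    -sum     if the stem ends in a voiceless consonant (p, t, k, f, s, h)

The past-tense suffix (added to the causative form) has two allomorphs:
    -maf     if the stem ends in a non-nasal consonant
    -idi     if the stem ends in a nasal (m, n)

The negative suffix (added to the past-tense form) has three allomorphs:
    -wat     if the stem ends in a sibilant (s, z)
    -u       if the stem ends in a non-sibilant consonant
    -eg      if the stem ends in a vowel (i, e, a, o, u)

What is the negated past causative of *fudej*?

Since the final consonant of *fudej* is /j/ (voiced), it takes -ug, giving *fudejug*.
Since the final consonant of the causative form *fudejug* is /g/ (non-nasal), it takes -maf, giving *fudejugmaf*.
Since the final sound of the past-tense form *fudejugmaf* is /f/ (a non-sibilant consonant), it takes -u, giving *fudejugmafu*.

fudejugmafu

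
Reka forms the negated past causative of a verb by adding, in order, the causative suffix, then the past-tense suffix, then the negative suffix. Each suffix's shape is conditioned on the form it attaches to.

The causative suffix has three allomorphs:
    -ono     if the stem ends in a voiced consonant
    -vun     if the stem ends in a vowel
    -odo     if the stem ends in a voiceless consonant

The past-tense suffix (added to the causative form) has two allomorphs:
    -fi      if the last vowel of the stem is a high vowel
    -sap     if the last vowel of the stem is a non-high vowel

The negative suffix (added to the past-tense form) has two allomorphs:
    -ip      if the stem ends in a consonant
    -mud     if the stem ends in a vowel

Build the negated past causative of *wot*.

wotodosapip

Since the final sound of *wot* is /t/ (a voiceless consonant), it takes -odo, giving *wotodo*.
Since the last vowel of the causative form *wotodo* is /o/ (a non-high vowel), it takes -sap, giving *wotodosap*.
Since the final sound of the past-tense form *wotodosap* is /p/ (a consonant), it takes -ip, giving *wotodosapip*.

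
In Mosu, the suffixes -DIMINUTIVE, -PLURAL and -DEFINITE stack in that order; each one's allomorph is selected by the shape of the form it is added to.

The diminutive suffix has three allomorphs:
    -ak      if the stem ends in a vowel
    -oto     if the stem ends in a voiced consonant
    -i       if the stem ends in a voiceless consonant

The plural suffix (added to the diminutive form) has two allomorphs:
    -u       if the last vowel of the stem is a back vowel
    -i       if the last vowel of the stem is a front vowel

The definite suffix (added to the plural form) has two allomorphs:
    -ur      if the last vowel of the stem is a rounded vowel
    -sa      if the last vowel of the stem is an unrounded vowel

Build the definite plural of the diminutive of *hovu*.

The final sound of *hovu* is /u/, which is a vowel, so the diminutive suffix is -ak, giving *hovuak*.
Since the last vowel of the diminutive form *hovuak* is /a/ (a back vowel), it takes -u, giving *hovuaku*.
Since the last vowel of the plural form *hovuaku* is /u/ (a rounded vowel), it takes -ur, giving *hovuakuur*.

hovuakuur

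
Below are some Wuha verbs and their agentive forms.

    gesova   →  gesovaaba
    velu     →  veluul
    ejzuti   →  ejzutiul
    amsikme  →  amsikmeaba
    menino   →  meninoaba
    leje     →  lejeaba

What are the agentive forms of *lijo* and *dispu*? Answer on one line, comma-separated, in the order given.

The suffix is conditioned by the last vowel: -ul when the last vowel of the stem is a high vowel (*velu*, *ejzuti*); -aba when the last vowel of the stem is a non-high vowel (*gesova*, *amsikme*, *menino*, *leje*).
*lijo* — last vowel /o/ (a non-high vowel) → -aba → *lijoaba*.
The last vowel of *dispu* is /u/, which is a high vowel, so the suffix is -ul, giving *dispuul*.

lijoaba, dispuul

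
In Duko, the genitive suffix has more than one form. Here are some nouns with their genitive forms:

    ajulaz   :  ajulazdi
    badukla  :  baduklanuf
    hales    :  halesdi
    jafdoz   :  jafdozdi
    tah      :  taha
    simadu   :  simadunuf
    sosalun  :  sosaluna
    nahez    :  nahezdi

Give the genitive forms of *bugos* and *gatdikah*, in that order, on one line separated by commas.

bugosdi, gatdikaha

The suffix is conditioned by the final sound: -di when the stem ends in a sibilant (*ajulaz*, *hales*, *jafdoz*, *nahez*); -a when the stem ends in a non-sibilant consonant (*tah*, *sosalun*); -nuf when the stem ends in a vowel (*badukla*, *simadu*).
*bugos* — final sound /s/ (a sibilant) → -di → *bugosdi*.
*gatdikah* — final sound /h/ (a non-sibilant consonant) → -a → *gatdikaha*.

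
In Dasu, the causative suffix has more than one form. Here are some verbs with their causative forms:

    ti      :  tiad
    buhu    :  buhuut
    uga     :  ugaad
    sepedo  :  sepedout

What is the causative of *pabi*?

pabiad

Looking at the last vowel of each stem: -ut when the last vowel of the stem is a rounded vowel (*buhu*, *sepedo*); -ad when the last vowel of the stem is an unrounded vowel (*ti*, *uga*).
Since the last vowel of *pabi* is /i/ (an unrounded vowel), it takes -ad, giving *pabiad*.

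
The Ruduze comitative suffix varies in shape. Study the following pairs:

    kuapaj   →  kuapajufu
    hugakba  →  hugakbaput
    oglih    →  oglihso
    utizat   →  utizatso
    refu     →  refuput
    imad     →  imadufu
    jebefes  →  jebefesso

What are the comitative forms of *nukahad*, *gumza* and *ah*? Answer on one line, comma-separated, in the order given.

nukahadufu, gumzaput, ahso

The suffix is conditioned by the final sound: -so when the stem ends in a voiceless consonant (*oglih*, *utizat*, *jebefes*); -ufu when the stem ends in a voiced consonant (*kuapaj*, *imad*); -put when the stem ends in a vowel (*hugakba*, *refu*).
*nukahad* — final sound /d/ (a voiced consonant) → -ufu → *nukahadufu*.
The final sound of *gumza* is /a/, which is a vowel, so the suffix is -put, giving *gumzaput*.
*ah*: final sound = /h/, a voiceless consonant → -so → *ahso*.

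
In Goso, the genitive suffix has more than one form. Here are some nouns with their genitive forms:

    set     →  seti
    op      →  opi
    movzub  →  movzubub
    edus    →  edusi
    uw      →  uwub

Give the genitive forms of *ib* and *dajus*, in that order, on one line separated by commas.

The pattern is voicing of the final consonant: -i when the stem ends in a voiceless consonant (*set*, *op*, *edus*); -ub when the stem ends in a voiced consonant (*movzub*, *uw*).
The final consonant of *ib* is /b/, which is voiced, so the suffix is -ub, giving *ibub*.
Since the final consonant of *dajus* is /s/ (voiceless), it takes -i, giving *dajusi*.

ibub, dajusi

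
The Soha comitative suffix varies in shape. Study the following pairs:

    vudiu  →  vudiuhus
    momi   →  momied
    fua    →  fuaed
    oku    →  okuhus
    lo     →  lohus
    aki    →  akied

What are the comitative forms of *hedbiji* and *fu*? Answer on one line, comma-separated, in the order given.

The pattern is rounding harmony: -hus when the last vowel of the stem is a rounded vowel (*vudiu*, *oku*, *lo*); -ed when the last vowel of the stem is an unrounded vowel (*momi*, *fua*, *aki*).
*hedbiji*: last vowel = /i/, an unrounded vowel → -ed → *hedbijied*.
The last vowel of *fu* is /u/, which is a rounded vowel, so the suffix is -hus, giving *fuhus*.

hedbijied, fuhus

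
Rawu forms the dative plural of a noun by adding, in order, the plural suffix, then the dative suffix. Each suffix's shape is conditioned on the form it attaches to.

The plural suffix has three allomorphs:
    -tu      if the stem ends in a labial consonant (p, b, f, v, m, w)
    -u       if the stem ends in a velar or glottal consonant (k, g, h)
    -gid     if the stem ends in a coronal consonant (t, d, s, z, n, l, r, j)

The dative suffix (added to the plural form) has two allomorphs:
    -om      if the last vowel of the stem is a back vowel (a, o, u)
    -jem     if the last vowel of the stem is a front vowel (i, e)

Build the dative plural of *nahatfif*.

The final consonant of *nahatfif* is /f/, which is labial, so the plural suffix is -tu, giving *nahatfiftu*.
The last vowel of the plural form *nahatfiftu* is /u/, which is a back vowel, so the dative suffix is -om, giving *nahatfiftuom*.

nahatfiftuom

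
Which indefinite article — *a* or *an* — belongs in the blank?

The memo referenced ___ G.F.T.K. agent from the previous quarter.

The indefinite article is chosen by the initial *sound* of the following word, not its spelling.
The initialism *G.F.T.K.* is read letter by letter; the first letter, G, is pronounced /dʒiː/, which begins with a consonant sound.
So the article is *a*: The memo referenced a G.F.T.K. agent from the previous quarter.

a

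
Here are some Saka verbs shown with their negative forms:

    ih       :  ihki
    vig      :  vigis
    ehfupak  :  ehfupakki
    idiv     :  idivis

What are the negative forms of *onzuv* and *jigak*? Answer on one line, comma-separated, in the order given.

onzuvis, jigakki

The pattern is voicing of the final consonant: -ki when the stem ends in a voiceless consonant (*ih*, *ehfupak*); -is when the stem ends in a voiced consonant (*vig*, *idiv*).
Since the final consonant of *onzuv* is /v/ (voiced), it takes -is, giving *onzuvis*.
*jigak*: final consonant = /k/, voiceless → -ki → *jigakki*.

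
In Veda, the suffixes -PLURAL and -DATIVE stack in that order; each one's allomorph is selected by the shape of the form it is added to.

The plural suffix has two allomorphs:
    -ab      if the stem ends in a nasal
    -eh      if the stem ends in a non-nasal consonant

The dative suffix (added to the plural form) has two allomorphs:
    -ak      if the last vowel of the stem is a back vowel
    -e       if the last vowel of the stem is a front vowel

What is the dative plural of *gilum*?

gilumabak

*gilum*: final consonant = /m/, a nasal → -ab → *gilumab*.
Since the last vowel of the plural form *gilumab* is /a/ (a back vowel), it takes -ak, giving *gilumabak*.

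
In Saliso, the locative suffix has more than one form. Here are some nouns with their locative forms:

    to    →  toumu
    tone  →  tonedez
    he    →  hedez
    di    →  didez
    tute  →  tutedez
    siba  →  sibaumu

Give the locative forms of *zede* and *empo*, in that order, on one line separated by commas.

The suffix is conditioned by the last vowel: -dez when the last vowel of the stem is a front vowel (*tone*, *he*, *di*, *tute*); -umu when the last vowel of the stem is a back vowel (*to*, *siba*).
Since the last vowel of *zede* is /e/ (a front vowel), it takes -dez, giving *zededez*.
*empo*: last vowel = /o/, a back vowel → -umu → *empoumu*.

zededez, empoumu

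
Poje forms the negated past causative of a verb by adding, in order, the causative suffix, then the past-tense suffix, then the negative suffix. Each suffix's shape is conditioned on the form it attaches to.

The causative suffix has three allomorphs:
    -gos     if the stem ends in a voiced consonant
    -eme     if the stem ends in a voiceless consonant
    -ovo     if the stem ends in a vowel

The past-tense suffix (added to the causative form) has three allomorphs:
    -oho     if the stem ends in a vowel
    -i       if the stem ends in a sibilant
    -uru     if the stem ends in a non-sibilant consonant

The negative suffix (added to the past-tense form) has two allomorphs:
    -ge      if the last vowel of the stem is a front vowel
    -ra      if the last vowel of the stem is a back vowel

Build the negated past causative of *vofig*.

Since the final sound of *vofig* is /g/ (a voiced consonant), it takes -gos, giving *vofiggos*.
Since the final sound of the causative form *vofiggos* is /s/ (a sibilant), it takes -i, giving *vofiggosi*.
The last vowel of the past-tense form *vofiggosi* is /i/, which is a front vowel, so the negative suffix is -ge, giving *vofiggosige*.

vofiggosige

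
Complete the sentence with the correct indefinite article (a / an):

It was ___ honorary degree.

an

The indefinite article is chosen by the initial *sound* of the following word, not its spelling.
*honorary* begins with the sound /ɒ/ (silent h) — a vowel sound.
So the article is *an*: It was an honorary degree.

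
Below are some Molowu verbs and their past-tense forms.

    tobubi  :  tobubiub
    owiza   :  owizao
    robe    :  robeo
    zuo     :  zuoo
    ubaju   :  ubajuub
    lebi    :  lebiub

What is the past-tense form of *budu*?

Looking at the last vowel of each stem: -ub when the last vowel of the stem is a high vowel (*tobubi*, *ubaju*, *lebi*); -o when the last vowel of the stem is a non-high vowel (*owiza*, *robe*, *zuo*).
The last vowel of *budu* is /u/, which is a high vowel, so the suffix is -ub, giving *buduub*.

buduub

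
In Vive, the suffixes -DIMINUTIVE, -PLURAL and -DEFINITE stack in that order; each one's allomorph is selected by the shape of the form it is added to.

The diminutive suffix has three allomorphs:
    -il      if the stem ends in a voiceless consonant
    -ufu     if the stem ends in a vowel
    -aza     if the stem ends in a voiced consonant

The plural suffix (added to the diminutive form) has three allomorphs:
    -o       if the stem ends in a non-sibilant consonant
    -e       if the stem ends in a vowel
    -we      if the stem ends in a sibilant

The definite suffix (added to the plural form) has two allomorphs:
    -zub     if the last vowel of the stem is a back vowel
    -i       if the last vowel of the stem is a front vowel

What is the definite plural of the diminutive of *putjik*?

Since the final sound of *putjik* is /k/ (a voiceless consonant), it takes -il, giving *putjikil*.
Since the final sound of the diminutive form *putjikil* is /l/ (a non-sibilant consonant), it takes -o, giving *putjikilo*.
The plural form *putjikilo* — last vowel /o/ (a back vowel) → -zub → *putjikilozub*.

putjikilozub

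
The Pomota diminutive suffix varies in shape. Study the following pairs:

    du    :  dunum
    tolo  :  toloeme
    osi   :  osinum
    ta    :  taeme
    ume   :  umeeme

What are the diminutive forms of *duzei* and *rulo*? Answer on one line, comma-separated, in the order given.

The alternation tracks the last vowel of the stem — -num when the last vowel of the stem is a high vowel (*du*, *osi*); -eme when the last vowel of the stem is a non-high vowel (*tolo*, *ta*, *ume*).
*duzei*: last vowel = /i/, a high vowel → -num → *duzeinum*.
*rulo* — last vowel /o/ (a non-high vowel) → -eme → *ruloeme*.

duzeinum, ruloeme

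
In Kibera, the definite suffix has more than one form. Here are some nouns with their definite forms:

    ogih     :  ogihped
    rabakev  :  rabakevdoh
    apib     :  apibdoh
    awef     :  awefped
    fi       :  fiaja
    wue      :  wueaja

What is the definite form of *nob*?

Looking at the final sound of each stem: -ped when the stem ends in a voiceless consonant (*ogih*, *awef*); -doh when the stem ends in a voiced consonant (*rabakev*, *apib*); -aja when the stem ends in a vowel (*fi*, *wue*).
Since the final sound of *nob* is /b/ (a voiced consonant), it takes -doh, giving *nobdoh*.

nobdoh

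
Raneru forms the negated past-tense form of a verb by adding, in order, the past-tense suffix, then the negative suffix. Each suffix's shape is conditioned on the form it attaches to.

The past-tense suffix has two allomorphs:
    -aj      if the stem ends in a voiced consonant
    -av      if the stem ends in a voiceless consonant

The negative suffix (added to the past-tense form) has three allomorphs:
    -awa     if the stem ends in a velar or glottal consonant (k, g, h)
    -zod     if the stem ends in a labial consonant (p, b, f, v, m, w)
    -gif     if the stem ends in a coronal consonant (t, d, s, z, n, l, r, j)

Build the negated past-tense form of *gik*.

gikavzod

Since the final consonant of *gik* is /k/ (voiceless), it takes -av, giving *gikav*.
Since the final consonant of the past-tense form *gikav* is /v/ (labial), it takes -zod, giving *gikavzod*.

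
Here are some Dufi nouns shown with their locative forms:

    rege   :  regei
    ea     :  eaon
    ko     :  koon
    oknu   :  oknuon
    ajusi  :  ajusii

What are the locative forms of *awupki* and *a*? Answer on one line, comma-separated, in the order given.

Looking at the last vowel of each stem: -i when the last vowel of the stem is a front vowel (*rege*, *ajusi*); -on when the last vowel of the stem is a back vowel (*ea*, *ko*, *oknu*).
*awupki*: last vowel = /i/, a front vowel → -i → *awupkii*.
Since the last vowel of *a* is /a/ (a back vowel), it takes -on, giving *aon*.

awupkii, aon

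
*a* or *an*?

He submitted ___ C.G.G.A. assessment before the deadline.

The indefinite article is chosen by the initial *sound* of the following word, not its spelling.
The initialism *C.G.G.A.* is read letter by letter; the first letter, C, is pronounced /siː/, which begins with a consonant sound.
So the article is *a*: He submitted a C.G.G.A. assessment before the deadline.

a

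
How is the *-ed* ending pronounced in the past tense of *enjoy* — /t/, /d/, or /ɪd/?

/d/

The stem *enjoy* ends in a voiced sound other than /d/.
The -ed suffix is realized as /ɪd/ after /t, d/; as /t/ after other voiceless consonants; and as /d/ after other voiced sounds.
So -ed on *enjoy* is pronounced /d/.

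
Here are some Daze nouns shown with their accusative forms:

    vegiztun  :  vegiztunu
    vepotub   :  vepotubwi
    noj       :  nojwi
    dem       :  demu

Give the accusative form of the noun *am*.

amu

The pattern is nasality of the final consonant: -u when the stem ends in a nasal (*vegiztun*, *dem*); -wi when the stem ends in a non-nasal consonant (*vepotub*, *noj*).
Since the final consonant of *am* is /m/ (a nasal), it takes -u, giving *amu*.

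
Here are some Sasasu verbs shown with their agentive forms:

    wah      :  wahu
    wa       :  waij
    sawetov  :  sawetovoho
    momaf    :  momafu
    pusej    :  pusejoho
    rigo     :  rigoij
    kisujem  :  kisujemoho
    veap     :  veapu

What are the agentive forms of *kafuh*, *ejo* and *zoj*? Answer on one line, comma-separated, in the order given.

kafuhu, ejoij, zojoho

The alternation tracks the final sound of the stem — -u when the stem ends in a voiceless consonant (*wah*, *momaf*, *veap*); -oho when the stem ends in a voiced consonant (*sawetov*, *pusej*, *kisujem*); -ij when the stem ends in a vowel (*wa*, *rigo*).
The final sound of *kafuh* is /h/, which is a voiceless consonant, so the suffix is -u, giving *kafuhu*.
*ejo*: final sound = /o/, a vowel → -ij → *ejoij*.
The final sound of *zoj* is /j/, which is a voiced consonant, so the suffix is -oho, giving *zojoho*.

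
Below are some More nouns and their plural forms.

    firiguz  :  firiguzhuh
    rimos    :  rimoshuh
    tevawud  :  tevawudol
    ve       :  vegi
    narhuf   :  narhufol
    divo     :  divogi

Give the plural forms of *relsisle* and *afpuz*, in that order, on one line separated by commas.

relsislegi, afpuzhuh

The suffix is conditioned by the final sound: -huh when the stem ends in a sibilant (*firiguz*, *rimos*); -ol when the stem ends in a non-sibilant consonant (*tevawud*, *narhuf*); -gi when the stem ends in a vowel (*ve*, *divo*).
The final sound of *relsisle* is /e/, which is a vowel, so the suffix is -gi, giving *relsislegi*.
*afpuz* — final sound /z/ (a sibilant) → -huh → *afpuzhuh*.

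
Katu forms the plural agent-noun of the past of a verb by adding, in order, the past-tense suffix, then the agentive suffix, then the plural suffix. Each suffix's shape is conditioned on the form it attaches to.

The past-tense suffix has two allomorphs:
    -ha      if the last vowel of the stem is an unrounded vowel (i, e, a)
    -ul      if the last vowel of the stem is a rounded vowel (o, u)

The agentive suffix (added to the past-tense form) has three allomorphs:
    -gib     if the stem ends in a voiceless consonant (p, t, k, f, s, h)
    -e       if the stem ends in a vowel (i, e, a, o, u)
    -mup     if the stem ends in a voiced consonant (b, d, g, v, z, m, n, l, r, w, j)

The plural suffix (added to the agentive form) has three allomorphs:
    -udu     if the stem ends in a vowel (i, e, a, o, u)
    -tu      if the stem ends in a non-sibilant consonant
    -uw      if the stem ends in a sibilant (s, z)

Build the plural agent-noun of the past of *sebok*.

sebokulmuptu

*sebok*: last vowel = /o/, a rounded vowel → -ul → *sebokul*.
The final sound of the past-tense form *sebokul* is /l/, which is a voiced consonant, so the agentive suffix is -mup, giving *sebokulmup*.
Since the final sound of the agentive form *sebokulmup* is /p/ (a non-sibilant consonant), it takes -tu, giving *sebokulmuptu*.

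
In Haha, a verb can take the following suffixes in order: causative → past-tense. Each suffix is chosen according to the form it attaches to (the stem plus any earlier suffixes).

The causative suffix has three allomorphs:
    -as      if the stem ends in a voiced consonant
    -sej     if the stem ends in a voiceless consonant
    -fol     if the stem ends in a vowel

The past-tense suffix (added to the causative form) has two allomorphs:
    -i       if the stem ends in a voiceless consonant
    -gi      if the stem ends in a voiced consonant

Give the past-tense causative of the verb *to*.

tofolgi

Since the final sound of *to* is /o/ (a vowel), it takes -fol, giving *tofol*.
The final consonant of the causative form *tofol* is /l/, which is voiced, so the past-tense suffix is -gi, giving *tofolgi*.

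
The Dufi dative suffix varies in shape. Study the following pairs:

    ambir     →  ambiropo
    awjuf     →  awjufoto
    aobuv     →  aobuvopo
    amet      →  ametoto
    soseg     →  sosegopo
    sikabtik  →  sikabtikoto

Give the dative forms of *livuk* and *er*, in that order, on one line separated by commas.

The pattern is voicing of the final consonant: -oto when the stem ends in a voiceless consonant (*awjuf*, *amet*, *sikabtik*); -opo when the stem ends in a voiced consonant (*ambir*, *aobuv*, *soseg*).
*livuk*: final consonant = /k/, voiceless → -oto → *livukoto*.
The final consonant of *er* is /r/, which is voiced, so the suffix is -opo, giving *eropo*.

livukoto, eropo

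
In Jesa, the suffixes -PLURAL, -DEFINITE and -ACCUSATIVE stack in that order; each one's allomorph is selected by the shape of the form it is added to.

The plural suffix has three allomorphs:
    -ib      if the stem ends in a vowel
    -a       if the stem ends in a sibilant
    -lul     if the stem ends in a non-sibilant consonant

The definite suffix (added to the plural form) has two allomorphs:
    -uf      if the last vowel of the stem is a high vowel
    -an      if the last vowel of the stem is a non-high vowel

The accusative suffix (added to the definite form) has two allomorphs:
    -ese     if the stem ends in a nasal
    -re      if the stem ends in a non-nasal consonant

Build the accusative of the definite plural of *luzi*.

luziibufre

*luzi* — final sound /i/ (a vowel) → -ib → *luziib*.
The last vowel of the plural form *luziib* is /i/, which is a high vowel, so the definite suffix is -uf, giving *luziibuf*.
The final consonant of the definite form *luziibuf* is /f/, which is non-nasal, so the accusative suffix is -re, giving *luziibufre*.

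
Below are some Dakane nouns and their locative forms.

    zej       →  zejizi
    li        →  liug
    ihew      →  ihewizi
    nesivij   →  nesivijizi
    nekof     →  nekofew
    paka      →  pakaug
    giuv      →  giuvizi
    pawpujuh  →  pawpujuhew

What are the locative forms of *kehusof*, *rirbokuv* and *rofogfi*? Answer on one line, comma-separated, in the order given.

Looking at the final sound of each stem: -ew when the stem ends in a voiceless consonant (*nekof*, *pawpujuh*); -izi when the stem ends in a voiced consonant (*zej*, *ihew*, *nesivij*, *giuv*); -ug when the stem ends in a vowel (*li*, *paka*).
*kehusof* — final sound /f/ (a voiceless consonant) → -ew → *kehusofew*.
*rirbokuv* — final sound /v/ (a voiced consonant) → -izi → *rirbokuvizi*.
*rofogfi* — final sound /i/ (a vowel) → -ug → *rofogfiug*.

kehusofew, rirbokuvizi, rofogfiug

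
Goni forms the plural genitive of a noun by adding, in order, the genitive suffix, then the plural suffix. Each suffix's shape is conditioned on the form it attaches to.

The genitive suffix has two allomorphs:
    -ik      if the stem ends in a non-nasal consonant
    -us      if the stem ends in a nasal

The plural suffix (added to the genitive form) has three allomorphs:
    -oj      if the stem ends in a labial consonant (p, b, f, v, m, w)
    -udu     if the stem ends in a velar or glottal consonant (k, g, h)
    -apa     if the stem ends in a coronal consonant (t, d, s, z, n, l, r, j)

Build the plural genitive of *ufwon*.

The final consonant of *ufwon* is /n/, which is a nasal, so the genitive suffix is -us, giving *ufwonus*.
The genitive form *ufwonus* — final consonant /s/ (coronal) → -apa → *ufwonusapa*.

ufwonusapa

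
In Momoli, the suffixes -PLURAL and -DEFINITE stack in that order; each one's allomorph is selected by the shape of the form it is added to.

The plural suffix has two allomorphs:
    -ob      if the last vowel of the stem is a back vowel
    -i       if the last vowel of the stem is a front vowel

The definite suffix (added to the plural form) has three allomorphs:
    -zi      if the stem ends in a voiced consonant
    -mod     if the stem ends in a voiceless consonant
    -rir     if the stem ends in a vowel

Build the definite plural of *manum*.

Since the last vowel of *manum* is /u/ (a back vowel), it takes -ob, giving *manumob*.
The plural form *manumob* — final sound /b/ (a voiced consonant) → -zi → *manumobzi*.

manumobzi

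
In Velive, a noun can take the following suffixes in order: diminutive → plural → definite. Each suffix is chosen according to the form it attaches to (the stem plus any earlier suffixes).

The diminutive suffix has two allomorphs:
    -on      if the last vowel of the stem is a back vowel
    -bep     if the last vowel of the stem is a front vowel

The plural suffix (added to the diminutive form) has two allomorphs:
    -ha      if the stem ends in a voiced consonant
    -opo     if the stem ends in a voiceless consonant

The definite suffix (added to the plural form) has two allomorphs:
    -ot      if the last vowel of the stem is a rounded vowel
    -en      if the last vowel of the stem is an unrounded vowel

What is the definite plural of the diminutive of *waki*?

*waki* — last vowel /i/ (a front vowel) → -bep → *wakibep*.
The diminutive form *wakibep*: final consonant = /p/, voiceless → -opo → *wakibepopo*.
The plural form *wakibepopo* — last vowel /o/ (a rounded vowel) → -ot → *wakibepopoot*.

wakibepopoot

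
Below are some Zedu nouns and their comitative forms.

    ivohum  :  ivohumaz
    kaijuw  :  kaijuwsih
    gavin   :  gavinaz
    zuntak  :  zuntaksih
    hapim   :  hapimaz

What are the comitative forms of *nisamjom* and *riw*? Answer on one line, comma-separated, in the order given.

The pattern is nasality of the final consonant: -az when the stem ends in a nasal (*ivohum*, *gavin*, *hapim*); -sih when the stem ends in a non-nasal consonant (*kaijuw*, *zuntak*).
Since the final consonant of *nisamjom* is /m/ (a nasal), it takes -az, giving *nisamjomaz*.
*riw*: final consonant = /w/, non-nasal → -sih → *riwsih*.

nisamjomaz, riwsih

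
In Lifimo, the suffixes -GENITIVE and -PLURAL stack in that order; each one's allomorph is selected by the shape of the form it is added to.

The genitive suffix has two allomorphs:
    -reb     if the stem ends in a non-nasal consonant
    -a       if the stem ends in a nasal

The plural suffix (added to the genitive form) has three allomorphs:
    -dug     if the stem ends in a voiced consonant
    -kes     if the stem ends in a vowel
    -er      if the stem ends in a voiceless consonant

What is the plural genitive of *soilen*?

soilenakes

*soilen*: final consonant = /n/, a nasal → -a → *soilena*.
The genitive form *soilena* — final sound /a/ (a vowel) → -kes → *soilenakes*.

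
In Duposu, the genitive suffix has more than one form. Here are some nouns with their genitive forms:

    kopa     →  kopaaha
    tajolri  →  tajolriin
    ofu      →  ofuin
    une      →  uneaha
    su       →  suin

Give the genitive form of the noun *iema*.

The suffix is conditioned by the last vowel: -in when the last vowel of the stem is a high vowel (*tajolri*, *ofu*, *su*); -aha when the last vowel of the stem is a non-high vowel (*kopa*, *une*).
The last vowel of *iema* is /a/, which is a non-high vowel, so the suffix is -aha, giving *iemaaha*.

iemaaha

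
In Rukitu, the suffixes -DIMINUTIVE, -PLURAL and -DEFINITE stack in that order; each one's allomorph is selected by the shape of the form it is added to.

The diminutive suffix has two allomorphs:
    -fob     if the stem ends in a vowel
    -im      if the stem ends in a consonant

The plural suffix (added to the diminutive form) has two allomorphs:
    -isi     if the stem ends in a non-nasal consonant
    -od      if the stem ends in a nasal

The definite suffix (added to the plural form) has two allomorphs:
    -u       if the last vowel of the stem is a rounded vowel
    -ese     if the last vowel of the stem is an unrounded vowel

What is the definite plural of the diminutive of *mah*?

*mah*: final sound = /h/, a consonant → -im → *mahim*.
The diminutive form *mahim*: final consonant = /m/, a nasal → -od → *mahimod*.
The plural form *mahimod* — last vowel /o/ (a rounded vowel) → -u → *mahimodu*.

mahimodu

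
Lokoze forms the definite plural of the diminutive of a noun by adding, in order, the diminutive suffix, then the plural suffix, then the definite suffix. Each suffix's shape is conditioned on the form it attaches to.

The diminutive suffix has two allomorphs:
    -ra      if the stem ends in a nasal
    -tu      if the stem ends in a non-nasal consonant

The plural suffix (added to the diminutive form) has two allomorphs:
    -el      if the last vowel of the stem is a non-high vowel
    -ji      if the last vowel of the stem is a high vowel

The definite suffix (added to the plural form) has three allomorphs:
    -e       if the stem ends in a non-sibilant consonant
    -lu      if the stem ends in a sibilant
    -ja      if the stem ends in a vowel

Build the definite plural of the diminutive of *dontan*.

dontanraele

Since the final consonant of *dontan* is /n/ (a nasal), it takes -ra, giving *dontanra*.
Since the last vowel of the diminutive form *dontanra* is /a/ (a non-high vowel), it takes -el, giving *dontanrael*.
The final sound of the plural form *dontanrael* is /l/, which is a non-sibilant consonant, so the definite suffix is -e, giving *dontanraele*.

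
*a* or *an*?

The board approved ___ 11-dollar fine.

The indefinite article is chosen by the initial *sound* of the following word, not its spelling.
The number *11* is spoken "eleven", beginning with /ɪˈlɛvən/ — a vowel sound.
So the article is *an*: The board approved an 11-dollar fine.

an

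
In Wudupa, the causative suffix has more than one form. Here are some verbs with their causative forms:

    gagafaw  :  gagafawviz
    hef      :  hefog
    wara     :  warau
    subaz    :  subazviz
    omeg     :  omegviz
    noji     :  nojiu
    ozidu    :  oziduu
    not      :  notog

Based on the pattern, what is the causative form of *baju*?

The suffix is conditioned by the final sound: -og when the stem ends in a voiceless consonant (*hef*, *not*); -viz when the stem ends in a voiced consonant (*gagafaw*, *subaz*, *omeg*); -u when the stem ends in a vowel (*wara*, *noji*, *ozidu*).
*baju*: final sound = /u/, a vowel → -u → *bajuu*.

bajuu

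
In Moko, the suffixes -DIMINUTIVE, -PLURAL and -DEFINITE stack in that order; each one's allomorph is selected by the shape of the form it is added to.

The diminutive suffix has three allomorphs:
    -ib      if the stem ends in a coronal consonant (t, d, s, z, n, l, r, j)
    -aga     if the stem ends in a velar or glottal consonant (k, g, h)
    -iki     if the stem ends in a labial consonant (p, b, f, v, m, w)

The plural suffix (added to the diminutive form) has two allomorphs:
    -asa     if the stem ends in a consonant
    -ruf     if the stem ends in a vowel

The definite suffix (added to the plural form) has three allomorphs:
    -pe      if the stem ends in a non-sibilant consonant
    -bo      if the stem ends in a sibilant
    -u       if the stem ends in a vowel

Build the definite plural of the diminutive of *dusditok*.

*dusditok*: final consonant = /k/, velar/glottal → -aga → *dusditokaga*.
The diminutive form *dusditokaga*: final sound = /a/, a vowel → -ruf → *dusditokagaruf*.
Since the final sound of the plural form *dusditokagaruf* is /f/ (a non-sibilant consonant), it takes -pe, giving *dusditokagarufpe*.

dusditokagarufpe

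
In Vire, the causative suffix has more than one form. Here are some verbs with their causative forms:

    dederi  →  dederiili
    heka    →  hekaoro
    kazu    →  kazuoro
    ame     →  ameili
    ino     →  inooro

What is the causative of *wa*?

waoro

The suffix is conditioned by the last vowel: -ili when the last vowel of the stem is a front vowel (*dederi*, *ame*); -oro when the last vowel of the stem is a back vowel (*heka*, *kazu*, *ino*).
*wa* — last vowel /a/ (a back vowel) → -oro → *waoro*.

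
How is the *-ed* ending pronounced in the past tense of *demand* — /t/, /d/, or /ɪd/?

The stem *demand* ends in /t/ or /d/.
The -ed suffix is realized as /ɪd/ after /t, d/; as /t/ after other voiceless consonants; and as /d/ after other voiced sounds.
So -ed on *demand* is pronounced /ɪd/.

/ɪd/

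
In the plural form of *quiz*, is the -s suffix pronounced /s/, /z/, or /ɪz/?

The stem *quiz* ends in a sibilant (/s, z, ʃ, ʒ, tʃ, dʒ/).
The plural suffix surfaces as /ɪz/ after sibilants, /s/ after other voiceless consonants, and /z/ after other voiced sounds.
So the plural -s on *quiz* is pronounced /ɪz/.

/ɪz/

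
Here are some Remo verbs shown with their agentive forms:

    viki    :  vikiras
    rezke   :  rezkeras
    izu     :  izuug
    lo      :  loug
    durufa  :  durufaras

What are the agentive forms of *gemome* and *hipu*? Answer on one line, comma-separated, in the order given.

gemomeras, hipuug

The alternation tracks the last vowel of the stem — -ug when the last vowel of the stem is a rounded vowel (*izu*, *lo*); -ras when the last vowel of the stem is an unrounded vowel (*viki*, *rezke*, *durufa*).
*gemome* — last vowel /e/ (an unrounded vowel) → -ras → *gemomeras*.
The last vowel of *hipu* is /u/, which is a rounded vowel, so the suffix is -ug, giving *hipuug*.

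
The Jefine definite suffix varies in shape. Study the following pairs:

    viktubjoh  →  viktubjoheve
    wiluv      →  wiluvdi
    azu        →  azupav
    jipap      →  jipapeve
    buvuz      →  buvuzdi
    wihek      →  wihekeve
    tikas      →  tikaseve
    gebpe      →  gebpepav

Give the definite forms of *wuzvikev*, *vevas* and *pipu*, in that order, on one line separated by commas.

The pattern is voicing of the final sound: -eve when the stem ends in a voiceless consonant (*viktubjoh*, *jipap*, *wihek*, *tikas*); -di when the stem ends in a voiced consonant (*wiluv*, *buvuz*); -pav when the stem ends in a vowel (*azu*, *gebpe*).
*wuzvikev* — final sound /v/ (a voiced consonant) → -di → *wuzvikevdi*.
The final sound of *vevas* is /s/, which is a voiceless consonant, so the suffix is -eve, giving *vevaseve*.
Since the final sound of *pipu* is /u/ (a vowel), it takes -pav, giving *pipupav*.

wuzvikevdi, vevaseve, pipupav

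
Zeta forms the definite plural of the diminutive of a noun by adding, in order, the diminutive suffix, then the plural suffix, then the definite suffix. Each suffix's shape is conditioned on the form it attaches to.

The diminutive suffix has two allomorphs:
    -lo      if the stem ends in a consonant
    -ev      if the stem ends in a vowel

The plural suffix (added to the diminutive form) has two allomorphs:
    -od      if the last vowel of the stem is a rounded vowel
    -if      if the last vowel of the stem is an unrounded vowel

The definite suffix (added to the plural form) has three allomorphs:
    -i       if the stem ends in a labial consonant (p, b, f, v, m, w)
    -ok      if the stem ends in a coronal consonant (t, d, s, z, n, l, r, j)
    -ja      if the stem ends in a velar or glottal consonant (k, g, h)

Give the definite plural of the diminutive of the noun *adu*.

aduevifi

The final sound of *adu* is /u/, which is a vowel, so the diminutive suffix is -ev, giving *aduev*.
The diminutive form *aduev* — last vowel /e/ (an unrounded vowel) → -if → *aduevif*.
The plural form *aduevif*: final consonant = /f/, labial → -i → *aduevifi*.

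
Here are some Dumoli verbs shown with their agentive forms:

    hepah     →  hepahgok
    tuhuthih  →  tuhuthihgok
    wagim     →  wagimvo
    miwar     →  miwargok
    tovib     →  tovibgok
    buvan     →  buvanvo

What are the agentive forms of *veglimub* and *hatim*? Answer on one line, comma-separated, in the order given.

veglimubgok, hatimvo

The suffix is conditioned by the final consonant: -vo when the stem ends in a nasal (*wagim*, *buvan*); -gok when the stem ends in a non-nasal consonant (*hepah*, *tuhuthih*, *miwar*, *tovib*).
*veglimub* — final consonant /b/ (non-nasal) → -gok → *veglimubgok*.
*hatim* — final consonant /m/ (a nasal) → -vo → *hatimvo*.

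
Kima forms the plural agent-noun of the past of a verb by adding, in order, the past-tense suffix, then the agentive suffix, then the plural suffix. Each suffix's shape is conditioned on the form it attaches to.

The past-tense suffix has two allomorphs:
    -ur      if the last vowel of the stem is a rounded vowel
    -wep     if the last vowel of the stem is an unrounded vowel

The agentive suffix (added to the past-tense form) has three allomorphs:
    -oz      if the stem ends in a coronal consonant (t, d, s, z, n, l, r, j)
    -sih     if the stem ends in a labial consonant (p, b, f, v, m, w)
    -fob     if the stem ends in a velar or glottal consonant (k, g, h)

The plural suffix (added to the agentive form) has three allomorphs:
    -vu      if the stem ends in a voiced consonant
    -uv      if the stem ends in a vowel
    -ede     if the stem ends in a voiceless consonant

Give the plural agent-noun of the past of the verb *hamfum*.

hamfumurozvu

Since the last vowel of *hamfum* is /u/ (a rounded vowel), it takes -ur, giving *hamfumur*.
Since the final consonant of the past-tense form *hamfumur* is /r/ (coronal), it takes -oz, giving *hamfumuroz*.
The agentive form *hamfumuroz*: final sound = /z/, a voiced consonant → -vu → *hamfumurozvu*.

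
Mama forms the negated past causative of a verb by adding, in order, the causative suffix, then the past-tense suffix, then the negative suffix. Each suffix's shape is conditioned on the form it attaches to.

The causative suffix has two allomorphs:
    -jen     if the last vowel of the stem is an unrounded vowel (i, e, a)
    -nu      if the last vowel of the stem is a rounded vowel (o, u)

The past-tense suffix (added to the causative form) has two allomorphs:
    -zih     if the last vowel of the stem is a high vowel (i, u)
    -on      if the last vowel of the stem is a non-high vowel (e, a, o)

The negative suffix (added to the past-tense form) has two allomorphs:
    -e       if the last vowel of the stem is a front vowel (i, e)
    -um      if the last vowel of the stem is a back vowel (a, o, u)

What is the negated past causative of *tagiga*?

*tagiga* — last vowel /a/ (an unrounded vowel) → -jen → *tagigajen*.
Since the last vowel of the causative form *tagigajen* is /e/ (a non-high vowel), it takes -on, giving *tagigajenon*.
The last vowel of the past-tense form *tagigajenon* is /o/, which is a back vowel, so the negative suffix is -um, giving *tagigajenonum*.

tagigajenonum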